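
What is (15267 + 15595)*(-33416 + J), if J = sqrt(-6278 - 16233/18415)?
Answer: -1031284592 + 30862*I*sqrt(2129245479245)/18415 ≈ -1.0313e+9 + 2.4455e+6*I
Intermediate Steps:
J = I*sqrt(2129245479245)/18415 (J = sqrt(-6278 - 16233*1/18415) = sqrt(-6278 - 16233/18415) = sqrt(-115625603/18415) = I*sqrt(2129245479245)/18415 ≈ 79.239*I)
(15267 + 15595)*(-33416 + J) = (15267 + 15595)*(-33416 + I*sqrt(2129245479245)/18415) = 30862*(-33416 + I*sqrt(2129245479245)/18415) = -1031284592 + 30862*I*sqrt(2129245479245)/18415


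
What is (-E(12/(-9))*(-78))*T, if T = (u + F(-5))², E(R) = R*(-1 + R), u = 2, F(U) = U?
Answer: 2184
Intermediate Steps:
T = 9 (T = (2 - 5)² = (-3)² = 9)
(-E(12/(-9))*(-78))*T = (-12/(-9)*(-1 + 12/(-9))*(-78))*9 = (-12*(-⅑)*(-1 + 12*(-⅑))*(-78))*9 = (-(-4)*(-1 - 4/3)/3*(-78))*9 = (-(-4)*(-7)/(3*3)*(-78))*9 = (-1*28/9*(-78))*9 = -28/9*(-78)*9 = (728/3)*9 = 2184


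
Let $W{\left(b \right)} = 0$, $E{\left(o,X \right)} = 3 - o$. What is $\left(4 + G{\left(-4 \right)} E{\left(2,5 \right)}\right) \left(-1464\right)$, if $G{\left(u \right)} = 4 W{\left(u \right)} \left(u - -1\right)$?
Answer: $-5856$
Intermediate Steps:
$G{\left(u \right)} = 0$ ($G{\left(u \right)} = 4 \cdot 0 \left(u - -1\right) = 0 \left(u + 1\right) = 0 \left(1 + u\right) = 0$)
$\left(4 + G{\left(-4 \right)} E{\left(2,5 \right)}\right) \left(-1464\right) = \left(4 + 0 \left(3 - 2\right)\right) \left(-1464\right) = \left(4 + 0 \cdot 1\right) \left(-1464\right) = \left(4 + 0\right) \left(-1464\right) = 4 \left(-1464\right) = -5856$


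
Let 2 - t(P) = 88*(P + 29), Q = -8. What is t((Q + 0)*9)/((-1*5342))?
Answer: -1893/2671 ≈ -0.70872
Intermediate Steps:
t(P) = -2550 - 88*P (t(P) = 2 - 88*(P + 29) = 2 - 88*(29 + P) = 2 - (2552 + 88*P) = 2 + (-2552 - 88*P) = -2550 - 88*P)
t((Q + 0)*9)/((-1*5342)) = (-2550 - 88*(-8 + 0)*9)/((-1*5342)) = (-2550 - (-704)*9)/(-5342) = (-2550 - 88*(-72))*(-1/5342) = (-2550 + 6336)*(-1/5342) = 3786*(-1/5342) = -1893/2671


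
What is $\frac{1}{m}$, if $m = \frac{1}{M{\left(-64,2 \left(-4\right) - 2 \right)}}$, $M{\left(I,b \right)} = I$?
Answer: $-64$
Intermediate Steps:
$m = - \frac{1}{64}$ ($m = \frac{1}{-64} = - \frac{1}{64} \approx -0.015625$)
$\frac{1}{m} = \frac{1}{- \frac{1}{64}} = -64$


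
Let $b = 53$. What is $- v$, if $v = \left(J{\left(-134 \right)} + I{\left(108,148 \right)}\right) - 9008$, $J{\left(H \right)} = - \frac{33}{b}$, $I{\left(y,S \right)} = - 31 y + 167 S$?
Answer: $- \frac{655047}{53} \approx -12359.0$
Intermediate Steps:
$J{\left(H \right)} = - \frac{33}{53}$
$v = \frac{655047}{53}$ ($v = \left(- \frac{33}{53} + \left(\left(-31\right) 108 + 167 \cdot 148\right)\right) - 9008 = \left(- \frac{33}{53} + \left(-3348 + 24716\right)\right) - 9008 = \left(- \frac{33}{53} + 21368\right) - 9008 = \frac{1132471}{53} - 9008 = \frac{655047}{53} \approx 12359.0$)
$- v = \left(-1\right) \frac{655047}{53} = - \frac{655047}{53}$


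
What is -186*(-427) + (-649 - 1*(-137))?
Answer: 78910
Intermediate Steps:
-186*(-427) + (-649 - 1*(-137)) = 79422 + (-649 + 137) = 79422 - 512 = 78910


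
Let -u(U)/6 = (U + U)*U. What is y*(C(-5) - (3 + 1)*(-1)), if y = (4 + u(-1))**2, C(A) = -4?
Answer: 0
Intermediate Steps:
u(U) = -12*U**2 (u(U) = -6*(U + U)*U = -6*2*U*U = -12*U**2)
y = 64 (y = (4 - 12*(-1)**2)**2 = (4 - 12*1)**2 = (4 - 12)**2 = (-8)**2 = 64)
y*(C(-5) - (3 + 1)*(-1)) = 64*(-4 - (3 + 1)*(-1)) = 64*(-4 - 4*(-1)) = 64*(-4 - 1*(-4)) = 64*(-4 + 4) = 64*0 = 0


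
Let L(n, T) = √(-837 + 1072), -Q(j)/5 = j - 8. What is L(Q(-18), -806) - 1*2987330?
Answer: -2987330 + √235 ≈ -2.9873e+6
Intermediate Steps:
Q(j) = 40 - 5*j (Q(j) = -5*(j - 8) = -5*(-8 + j) = 40 - 5*j)
L(n, T) = √235
L(Q(-18), -806) - 1*2987330 = √235 - 1*2987330 = √235 - 2987330 = -2987330 + √235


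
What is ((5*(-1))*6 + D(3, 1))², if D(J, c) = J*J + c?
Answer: 400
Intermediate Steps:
D(J, c) = c + J² (D(J, c) = J² + c = c + J²)
((5*(-1))*6 + D(3, 1))² = ((5*(-1))*6 + (1 + 3²))² = (-5*6 + (1 + 9))² = (-30 + 10)² = (-20)² = 400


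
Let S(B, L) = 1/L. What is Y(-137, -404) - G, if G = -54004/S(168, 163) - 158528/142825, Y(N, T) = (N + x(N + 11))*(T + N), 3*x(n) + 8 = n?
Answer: 3813828028409/428475 ≈ 8.9009e+6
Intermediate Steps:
x(n) = -8/3 + n/3
Y(N, T) = (1 + 4*N/3)*(N + T) (Y(N, T) = (N + (-8/3 + (N + 11)/3))*(T + N) = (N + (-8/3 + (11 + N)/3))*(N + T) = (N + (-8/3 + (11/3 + N/3)))*(N + T) = (N + (1 + N/3))*(N + T) = (1 + 4*N/3)*(N + T))
G = -1257238930428/142825 (G = -54004/(1/163) - 158528/142825 = -54004/1/163 - 158528*1/142825 = -54004*163 - 158528/142825 = -8802652 - 158528/142825 = -1257238930428/142825 ≈ -8.8027e+6)
Y(-137, -404) - G = (-137 - 404 + (4/3)*(-137)² + (4/3)*(-137)*(-404)) - 1*(-1257238930428/142825) = (-137 - 404 + (4/3)*18769 + 221392/3) + 1257238930428/142825 = (-137 - 404 + 75076/3 + 221392/3) + 1257238930428/142825 = 294845/3 + 1257238930428/142825 = 3813828028409/428475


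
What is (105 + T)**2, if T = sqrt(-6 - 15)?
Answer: (105 + I*sqrt(21))**2 ≈ 11004.0 + 962.34*I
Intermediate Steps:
T = I*sqrt(21) (T = sqrt(-21) = I*sqrt(21) ≈ 4.5826*I)
(105 + T)**2 = (105 + I*sqrt(21))**2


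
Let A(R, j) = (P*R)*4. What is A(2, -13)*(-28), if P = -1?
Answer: 224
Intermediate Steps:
A(R, j) = -4*R (A(R, j) = -R*4 = -4*R)
A(2, -13)*(-28) = -4*2*(-28) = -8*(-28) = 224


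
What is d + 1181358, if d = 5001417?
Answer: 6182775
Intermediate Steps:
d + 1181358 = 5001417 + 1181358 = 6182775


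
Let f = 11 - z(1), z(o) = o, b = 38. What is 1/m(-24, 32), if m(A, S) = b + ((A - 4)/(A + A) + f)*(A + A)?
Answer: -1/470 ≈ -0.0021277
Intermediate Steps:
f = 10 (f = 11 - 1*1 = 11 - 1 = 10)
m(A, S) = 38 + 2*A*(10 + (-4 + A)/(2*A)) (m(A, S) = 38 + ((A - 4)/(A + A) + 10)*(A + A) = 38 + ((-4 + A)/((2*A)) + 10)*(2*A) = 38 + ((-4 + A)*(1/(2*A)) + 10)*(2*A) = 38 + ((-4 + A)/(2*A) + 10)*(2*A) = 38 + (10 + (-4 + A)/(2*A))*(2*A) = 38 + 2*A*(10 + (-4 + A)/(2*A)))
1/m(-24, 32) = 1/(34 + 21*(-24)) = 1/(34 - 504) = 1/(-470) = -1/470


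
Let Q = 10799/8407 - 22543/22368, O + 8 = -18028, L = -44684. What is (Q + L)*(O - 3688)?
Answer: 45634926783148543/47011944 ≈ 9.7071e+8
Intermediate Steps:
O = -18036 (O = -8 - 18028 = -18036)
Q = 52033031/188047776 (Q = 10799*(1/8407) - 22543*1/22368 = 10799/8407 - 22543/22368 = 52033031/188047776 ≈ 0.27670)
(Q + L)*(O - 3688) = (52033031/188047776 - 44684)*(-18036 - 3688) = -8402674789753/188047776*(-21724) = 45634926783148543/47011944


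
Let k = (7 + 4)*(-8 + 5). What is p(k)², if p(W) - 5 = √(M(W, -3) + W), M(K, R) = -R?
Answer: (5 + I*√30)² ≈ -5.0 + 54.772*I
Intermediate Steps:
k = -33 (k = 11*(-3) = -33)
p(W) = 5 + √(3 + W) (p(W) = 5 + √(-1*(-3) + W) = 5 + √(3 + W))
p(k)² = (5 + √(3 - 33))² = (5 + √(-30))² = (5 + I*√30)²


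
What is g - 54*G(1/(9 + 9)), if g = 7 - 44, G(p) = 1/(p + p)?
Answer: -523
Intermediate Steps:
G(p) = 1/(2*p)
g = -37
g - 54*G(1/(9 + 9)) = -37 - 27/(1/(9 + 9)) = -37 - 27/(1/18) = -37 - 27/1/18 = -37 - 27*18 = -37 - 54*9 = -37 - 486 = -523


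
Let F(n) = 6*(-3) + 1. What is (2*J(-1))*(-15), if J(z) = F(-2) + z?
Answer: 540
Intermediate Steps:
F(n) = -17 (F(n) = -18 + 1 = -17)
J(z) = -17 + z
(2*J(-1))*(-15) = (2*(-17 - 1))*(-15) = (2*(-18))*(-15) = -36*(-15) = 540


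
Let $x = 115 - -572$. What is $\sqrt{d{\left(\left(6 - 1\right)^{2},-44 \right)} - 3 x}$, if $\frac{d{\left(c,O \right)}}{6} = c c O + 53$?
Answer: $3 i \sqrt{18527} \approx 408.34 i$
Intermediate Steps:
$x = 687$ ($x = 115 + 572 = 687$)
$d{\left(c,O \right)} = 318 + 6 O c^{2}$ ($d{\left(c,O \right)} = 6 \left(c c O + 53\right) = 6 \left(c^{2} O + 53\right) = 6 \left(O c^{2} + 53\right) = 6 \left(53 + O c^{2}\right) = 318 + 6 O c^{2}$)
$\sqrt{d{\left(\left(6 - 1\right)^{2},-44 \right)} - 3 x} = \sqrt{\left(318 + 6 \left(-44\right) \left(\left(6 - 1\right)^{2}\right)^{2}\right) - 2061} = \sqrt{\left(318 + 6 \left(-44\right) \left(5^{2}\right)^{2}\right) - 2061} = \sqrt{\left(318 + 6 \left(-44\right) 25^{2}\right) - 2061} = \sqrt{\left(318 + 6 \left(-44\right) 625\right) - 2061} = \sqrt{\left(318 - 165000\right) - 2061} = \sqrt{-164682 - 2061} = \sqrt{-166743} = 3 i \sqrt{18527}$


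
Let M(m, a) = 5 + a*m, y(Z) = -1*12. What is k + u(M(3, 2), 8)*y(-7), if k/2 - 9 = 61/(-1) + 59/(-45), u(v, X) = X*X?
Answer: -39358/45 ≈ -874.62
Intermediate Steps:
y(Z) = -12
u(v, X) = X²
k = -4798/45 (k = 18 + 2*(61/(-1) + 59/(-45)) = 18 + 2*(61*(-1) + 59*(-1/45)) = 18 + 2*(-61 - 59/45) = 18 + 2*(-2804/45) = 18 - 5608/45 = -4798/45 ≈ -106.62)
k + u(M(3, 2), 8)*y(-7) = -4798/45 + 8²*(-12) = -4798/45 + 64*(-12) = -4798/45 - 768 = -39358/45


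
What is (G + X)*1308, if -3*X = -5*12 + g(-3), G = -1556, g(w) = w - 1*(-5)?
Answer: -2009960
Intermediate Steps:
g(w) = 5 + w (g(w) = w + 5 = 5 + w)
X = 58/3 (X = -(-5*12 + (5 - 3))/3 = -(-60 + 2)/3 = -1/3*(-58) = 58/3 ≈ 19.333)
(G + X)*1308 = (-1556 + 58/3)*1308 = -4610/3*1308 = -2009960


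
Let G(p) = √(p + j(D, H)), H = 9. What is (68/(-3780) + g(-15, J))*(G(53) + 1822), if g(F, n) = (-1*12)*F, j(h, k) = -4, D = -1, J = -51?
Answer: 311081807/945 ≈ 3.2919e+5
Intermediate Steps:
g(F, n) = -12*F
G(p) = √(-4 + p) (G(p) = √(p - 4) = √(-4 + p))
(68/(-3780) + g(-15, J))*(G(53) + 1822) = (68/(-3780) - 12*(-15))*(√(-4 + 53) + 1822) = (68*(-1/3780) + 180)*(√49 + 1822) = (-17/945 + 180)*(7 + 1822) = (170083/945)*1829 = 311081807/945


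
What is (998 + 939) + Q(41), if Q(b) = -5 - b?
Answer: 1891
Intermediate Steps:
(998 + 939) + Q(41) = (998 + 939) + (-5 - 1*41) = 1937 + (-5 - 41) = 1937 - 46 = 1891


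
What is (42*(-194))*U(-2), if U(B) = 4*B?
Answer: 65184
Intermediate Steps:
(42*(-194))*U(-2) = (42*(-194))*(4*(-2)) = -8148*(-8) = 65184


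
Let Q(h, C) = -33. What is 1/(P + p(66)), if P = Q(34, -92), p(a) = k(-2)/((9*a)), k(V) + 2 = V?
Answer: -297/9803 ≈ -0.030297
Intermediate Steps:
k(V) = -2 + V
p(a) = -4/(9*a) (p(a) = (-2 - 2)/((9*a)) = -4/(9*a))
P = -33
1/(P + p(66)) = 1/(-33 - 4/9/66) = 1/(-33 - 4/9*1/66) = 1/(-33 - 2/297) = 1/(-9803/297) = -297/9803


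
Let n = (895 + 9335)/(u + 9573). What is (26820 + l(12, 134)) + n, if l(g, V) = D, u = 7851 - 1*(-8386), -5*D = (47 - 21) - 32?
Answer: 346132701/12905 ≈ 26822.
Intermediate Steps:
D = 6/5 (D = -((47 - 21) - 32)/5 = -(26 - 32)/5 = -⅕*(-6) = 6/5 ≈ 1.2000)
u = 16237 (u = 7851 + 8386 = 16237)
l(g, V) = 6/5
n = 1023/2581 (n = (895 + 9335)/(16237 + 9573) = 10230/25810 = 10230*(1/25810) = 1023/2581 ≈ 0.39636)
(26820 + l(12, 134)) + n = (26820 + 6/5) + 1023/2581 = 134106/5 + 1023/2581 = 346132701/12905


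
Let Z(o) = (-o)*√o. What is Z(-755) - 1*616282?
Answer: -616282 + 755*I*√755 ≈ -6.1628e+5 + 20745.0*I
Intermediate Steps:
Z(o) = -o^(3/2)
Z(-755) - 1*616282 = -(-755)^(3/2) - 1*616282 = -(-755)*I*√755 - 616282 = 755*I*√755 - 616282 = -616282 + 755*I*√755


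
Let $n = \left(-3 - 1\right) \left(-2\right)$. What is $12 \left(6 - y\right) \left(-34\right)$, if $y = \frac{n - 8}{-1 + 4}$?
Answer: $-2448$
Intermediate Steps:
$n = 8$ ($n = \left(-4\right) \left(-2\right) = 8$)
$y = 0$ ($y = \frac{8 - 8}{-1 + 4} = \frac{0}{3} = 0 \cdot \frac{1}{3} = 0$)
$12 \left(6 - y\right) \left(-34\right) = 12 \left(6 - 0\right) \left(-34\right) = 12 \left(6 + 0\right) \left(-34\right) = 12 \cdot 6 \left(-34\right) = 72 \left(-34\right) = -2448$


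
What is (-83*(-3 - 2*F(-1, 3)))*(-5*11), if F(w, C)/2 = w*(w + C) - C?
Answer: 77605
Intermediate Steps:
F(w, C) = -2*C + 2*w*(C + w) (F(w, C) = 2*(w*(w + C) - C) = 2*(w*(C + w) - C) = 2*(-C + w*(C + w)) = -2*C + 2*w*(C + w))
(-83*(-3 - 2*F(-1, 3)))*(-5*11) = (-83*(-3 - 2*(-2*3 + 2*(-1)**2 + 2*3*(-1))))*(-5*11) = -83*(-3 - 2*(-6 + 2*1 - 6))*(-55) = -83*(-3 - 2*(-6 + 2 - 6))*(-55) = -83*(-3 - 2*(-10))*(-55) = -83*(-3 + 20)*(-55) = -83*17*(-55) = -1411*(-55) = 77605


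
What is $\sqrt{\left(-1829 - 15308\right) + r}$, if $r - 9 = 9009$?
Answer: $i \sqrt{8119} \approx 90.105 i$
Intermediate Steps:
$r = 9018$ ($r = 9 + 9009 = 9018$)
$\sqrt{\left(-1829 - 15308\right) + r} = \sqrt{\left(-1829 - 15308\right) + 9018} = \sqrt{-17137 + 9018} = \sqrt{-8119} = i \sqrt{8119}$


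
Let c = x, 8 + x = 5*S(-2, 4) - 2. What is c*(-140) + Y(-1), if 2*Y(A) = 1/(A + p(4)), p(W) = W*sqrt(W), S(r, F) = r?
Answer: 39201/14 ≈ 2800.1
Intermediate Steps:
p(W) = W**(3/2)
Y(A) = 1/(2*(8 + A)) (Y(A) = 1/(2*(A + 4**(3/2))) = 1/(2*(A + 8)) = 1/(2*(8 + A)))
x = -20 (x = -8 + (5*(-2) - 2) = -8 + (-10 - 2) = -8 - 12 = -20)
c = -20
c*(-140) + Y(-1) = -20*(-140) + 1/(2*(8 - 1)) = 2800 + (1/2)/7 = 2800 + (1/2)*(1/7) = 2800 + 1/14 = 39201/14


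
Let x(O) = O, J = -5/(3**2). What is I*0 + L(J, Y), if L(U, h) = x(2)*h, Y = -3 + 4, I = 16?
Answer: 2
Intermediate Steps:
J = -5/9 ≈ -0.55556
Y = 1
L(U, h) = 2*h
I*0 + L(J, Y) = 16*0 + 2*1 = 0 + 2 = 2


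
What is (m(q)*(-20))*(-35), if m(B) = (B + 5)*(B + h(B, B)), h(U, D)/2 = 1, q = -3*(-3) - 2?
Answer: 75600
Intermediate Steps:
q = 7 (q = 9 - 2 = 7)
h(U, D) = 2 (h(U, D) = 2*1 = 2)
m(B) = (2 + B)*(5 + B) (m(B) = (B + 5)*(B + 2) = (5 + B)*(2 + B) = (2 + B)*(5 + B))
(m(q)*(-20))*(-35) = ((10 + 7**2 + 7*7)*(-20))*(-35) = ((10 + 49 + 49)*(-20))*(-35) = (108*(-20))*(-35) = -2160*(-35) = 75600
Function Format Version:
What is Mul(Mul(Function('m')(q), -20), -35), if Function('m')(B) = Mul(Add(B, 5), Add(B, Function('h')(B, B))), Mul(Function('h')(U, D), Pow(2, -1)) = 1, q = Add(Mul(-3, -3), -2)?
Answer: 75600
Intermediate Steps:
q = 7 (q = Add(9, -2) = 7)
Function('h')(U, D) = 2 (Function('h')(U, D) = Mul(2, 1) = 2)
Function('m')(B) = Mul(Add(2, B), Add(5, B)) (Function('m')(B) = Mul(Add(B, 5), Add(B, 2)) = Mul(Add(5, B), Add(2, B)) = Mul(Add(2, B), Add(5, B)))
Mul(Mul(Function('m')(q), -20), -35) = Mul(Mul(Add(10, Pow(7, 2), Mul(7, 7)), -20), -35) = Mul(Mul(Add(10, 49, 49), -20), -35) = Mul(Mul(108, -20), -35) = Mul(-2160, -35) = 75600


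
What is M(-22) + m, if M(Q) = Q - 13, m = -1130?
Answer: -1165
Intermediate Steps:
M(Q) = -13 + Q
M(-22) + m = (-13 - 22) - 1130 = -35 - 1130 = -1165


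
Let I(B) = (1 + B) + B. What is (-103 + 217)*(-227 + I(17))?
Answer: -21888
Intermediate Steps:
I(B) = 1 + 2*B
(-103 + 217)*(-227 + I(17)) = (-103 + 217)*(-227 + (1 + 2*17)) = 114*(-227 + (1 + 34)) = 114*(-227 + 35) = 114*(-192) = -21888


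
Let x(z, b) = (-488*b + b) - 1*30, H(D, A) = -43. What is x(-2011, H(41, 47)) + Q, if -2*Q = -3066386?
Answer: 1554104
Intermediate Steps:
x(z, b) = -30 - 487*b (x(z, b) = -487*b - 30 = -30 - 487*b)
Q = 1533193 (Q = -½*(-3066386) = 1533193)
x(-2011, H(41, 47)) + Q = (-30 - 487*(-43)) + 1533193 = (-30 + 20941) + 1533193 = 20911 + 1533193 = 1554104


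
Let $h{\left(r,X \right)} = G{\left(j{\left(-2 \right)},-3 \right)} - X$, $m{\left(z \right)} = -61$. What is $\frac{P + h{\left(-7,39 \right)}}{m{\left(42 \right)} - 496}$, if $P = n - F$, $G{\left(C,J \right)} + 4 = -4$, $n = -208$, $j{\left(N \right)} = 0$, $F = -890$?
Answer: $- \frac{635}{557} \approx -1.14$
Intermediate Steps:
$G{\left(C,J \right)} = -8$ ($G{\left(C,J \right)} = -4 - 4 = -8$)
$h{\left(r,X \right)} = -8 - X$
$P = 682$ ($P = -208 - -890 = -208 + 890 = 682$)
$\frac{P + h{\left(-7,39 \right)}}{m{\left(42 \right)} - 496} = \frac{682 - 47}{-61 - 496} = \frac{682 - 47}{-557} = \left(682 - 47\right) \left(- \frac{1}{557}\right) = 635 \left(- \frac{1}{557}\right) = - \frac{635}{557}$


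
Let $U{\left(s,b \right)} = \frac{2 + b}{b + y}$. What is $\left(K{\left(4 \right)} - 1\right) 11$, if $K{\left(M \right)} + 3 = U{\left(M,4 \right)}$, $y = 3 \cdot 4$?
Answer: $- \frac{319}{8} \approx -39.875$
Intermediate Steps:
$y = 12$
$U{\left(s,b \right)} = \frac{2 + b}{12 + b}$ ($U{\left(s,b \right)} = \frac{2 + b}{b + 12} = \frac{2 + b}{12 + b}$)
$K{\left(M \right)} = - \frac{21}{8}$ ($K{\left(M \right)} = -3 + \frac{2 + 4}{12 + 4} = -3 + \frac{1}{16} \cdot 6 = -3 + \frac{3}{8} = - \frac{21}{8}$)
$\left(K{\left(4 \right)} - 1\right) 11 = \left(- \frac{21}{8} - 1\right) 11 = \left(- \frac{29}{8}\right) 11 = - \frac{319}{8}$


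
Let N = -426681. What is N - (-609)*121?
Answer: -352992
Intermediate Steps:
N - (-609)*121 = -426681 - (-609)*121 = -426681 - 1*(-73689) = -426681 + 73689 = -352992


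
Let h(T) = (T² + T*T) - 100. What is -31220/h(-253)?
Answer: -2230/9137 ≈ -0.24406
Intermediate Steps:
h(T) = -100 + 2*T² (h(T) = (T² + T²) - 100 = 2*T² - 100 = -100 + 2*T²)
-31220/h(-253) = -31220/(-100 + 2*(-253)²) = -31220/(-100 + 2*64009) = -31220/(-100 + 128018) = -31220/127918 = -31220*1/127918 = -2230/9137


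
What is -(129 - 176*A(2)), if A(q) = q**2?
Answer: 575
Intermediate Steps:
-(129 - 176*A(2)) = -(129 - 176*2**2) = -(129 - 176*4) = -(129 - 704) = -1*(-575) = 575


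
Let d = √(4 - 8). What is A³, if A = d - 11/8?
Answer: 7117/512 + 107*I/32 ≈ 13.9 + 3.3438*I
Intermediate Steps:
d = 2*I (d = √(-4) = 2*I ≈ 2.0*I)
A = -11/8 + 2*I (A = 2*I - 11/8 = -11/8 + 2*I ≈ -1.375 + 2.0*I)
A³ = (-11/8 + 2*I)³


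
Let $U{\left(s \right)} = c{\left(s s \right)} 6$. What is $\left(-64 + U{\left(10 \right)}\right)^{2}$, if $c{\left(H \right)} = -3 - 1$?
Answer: $7744$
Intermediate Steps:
$c{\left(H \right)} = -4$ ($c{\left(H \right)} = -3 - 1 = -4$)
$U{\left(s \right)} = -24$ ($U{\left(s \right)} = \left(-4\right) 6 = -24$)
$\left(-64 + U{\left(10 \right)}\right)^{2} = \left(-64 - 24\right)^{2} = \left(-88\right)^{2} = 7744$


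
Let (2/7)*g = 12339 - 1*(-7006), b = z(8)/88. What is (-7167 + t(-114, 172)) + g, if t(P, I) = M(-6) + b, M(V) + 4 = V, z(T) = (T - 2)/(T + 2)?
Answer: 26633423/440 ≈ 60531.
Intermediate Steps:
z(T) = (-2 + T)/(2 + T)
b = 3/440 (b = ((-2 + 8)/(2 + 8))/88 = (6/10)*(1/88) = ((⅒)*6)*(1/88) = (⅗)*(1/88) = 3/440 ≈ 0.0068182)
M(V) = -4 + V
g = 135415/2 (g = 7*(12339 - 1*(-7006))/2 = 7*(12339 + 7006)/2 = (7/2)*19345 = 135415/2 ≈ 67708.)
t(P, I) = -4397/440 (t(P, I) = (-4 - 6) + 3/440 = -10 + 3/440 = -4397/440)
(-7167 + t(-114, 172)) + g = (-7167 - 4397/440) + 135415/2 = -3157877/440 + 135415/2 = 26633423/440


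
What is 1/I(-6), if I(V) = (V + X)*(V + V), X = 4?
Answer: 1/24 ≈ 0.041667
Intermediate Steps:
I(V) = 2*V*(4 + V) (I(V) = (V + 4)*(V + V) = (4 + V)*(2*V) = 2*V*(4 + V))
1/I(-6) = 1/(2*(-6)*(4 - 6)) = 1/(2*(-6)*(-2)) = 1/24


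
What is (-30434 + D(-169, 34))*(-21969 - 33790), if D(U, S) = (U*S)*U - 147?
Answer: -52440949187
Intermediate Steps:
D(U, S) = -147 + S*U² (D(U, S) = (S*U)*U - 147 = S*U² - 147 = -147 + S*U²)
(-30434 + D(-169, 34))*(-21969 - 33790) = (-30434 + (-147 + 34*(-169)²))*(-21969 - 33790) = (-30434 + (-147 + 34*28561))*(-55759) = (-30434 + (-147 + 971074))*(-55759) = (-30434 + 970927)*(-55759) = 940493*(-55759) = -52440949187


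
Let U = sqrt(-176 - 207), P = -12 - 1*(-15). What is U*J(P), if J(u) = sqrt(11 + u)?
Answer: I*sqrt(5362) ≈ 73.226*I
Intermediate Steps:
P = 3 (P = -12 + 15 = 3)
U = I*sqrt(383) (U = sqrt(-383) = I*sqrt(383) ≈ 19.57*I)
U*J(P) = (I*sqrt(383))*sqrt(11 + 3) = (I*sqrt(383))*sqrt(14) = I*sqrt(5362)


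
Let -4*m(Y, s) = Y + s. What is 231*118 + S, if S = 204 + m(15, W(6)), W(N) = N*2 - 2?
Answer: 109823/4 ≈ 27456.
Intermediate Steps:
W(N) = -2 + 2*N (W(N) = 2*N - 2 = -2 + 2*N)
m(Y, s) = -Y/4 - s/4 (m(Y, s) = -(Y + s)/4 = -Y/4 - s/4)
S = 791/4 (S = 204 + (-¼*15 - (-2 + 2*6)/4) = 204 + (-15/4 - (-2 + 12)/4) = 204 + (-15/4 - ¼*10) = 204 + (-15/4 - 5/2) = 204 - 25/4 = 791/4 ≈ 197.75)
231*118 + S = 231*118 + 791/4 = 27258 + 791/4 = 109823/4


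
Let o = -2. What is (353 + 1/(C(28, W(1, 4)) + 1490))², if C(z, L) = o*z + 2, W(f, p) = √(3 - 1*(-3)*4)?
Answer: 256956734281/2062096 ≈ 1.2461e+5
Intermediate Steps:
W(f, p) = √15 (W(f, p) = √(3 + 3*4) = √(3 + 12) = √15)
C(z, L) = 2 - 2*z (C(z, L) = -2*z + 2 = 2 - 2*z)
(353 + 1/(C(28, W(1, 4)) + 1490))² = (353 + 1/((2 - 2*28) + 1490))² = (353 + 1/((2 - 56) + 1490))² = (353 + 1/(-54 + 1490))² = (353 + 1/1436)² = (506909/1436)² = 256956734281/2062096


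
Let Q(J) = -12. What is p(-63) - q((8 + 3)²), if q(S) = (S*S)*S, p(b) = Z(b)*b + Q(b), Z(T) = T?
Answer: -1767604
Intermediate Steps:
p(b) = -12 + b² (p(b) = b*b - 12 = b² - 12 = -12 + b²)
q(S) = S³ (q(S) = S²*S = S³)
p(-63) - q((8 + 3)²) = (-12 + (-63)²) - ((8 + 3)²)³ = (-12 + 3969) - (11²)³ = 3957 - 1*121³ = 3957 - 1*1771561 = 3957 - 1771561 = -1767604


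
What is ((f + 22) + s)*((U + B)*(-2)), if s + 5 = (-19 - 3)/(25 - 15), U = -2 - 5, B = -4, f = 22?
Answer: 4048/5 ≈ 809.60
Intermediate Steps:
U = -7
s = -36/5 (s = -5 + (-19 - 3)/(25 - 15) = -5 - 22/10 = -5 - 22*1/10 = -5 - 11/5 = -36/5 ≈ -7.2000)
((f + 22) + s)*((U + B)*(-2)) = ((22 + 22) - 36/5)*((-7 - 4)*(-2)) = (44 - 36/5)*(-11*(-2)) = (184/5)*22 = 4048/5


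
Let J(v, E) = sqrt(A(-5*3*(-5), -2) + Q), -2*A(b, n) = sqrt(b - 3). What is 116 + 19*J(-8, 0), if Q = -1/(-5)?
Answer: 116 + 19*sqrt(5 - 75*sqrt(2))/5 ≈ 116.0 + 38.202*I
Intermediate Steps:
Q = 1/5 (Q = -1*(-1/5) = 1/5 ≈ 0.20000)
A(b, n) = -sqrt(-3 + b)/2 (A(b, n) = -sqrt(b - 3)/2 = -sqrt(-3 + b)/2)
J(v, E) = sqrt(1/5 - 3*sqrt(2)) (J(v, E) = sqrt(-sqrt(-3 - 5*3*(-5))/2 + 1/5) = sqrt(-sqrt(-3 - 15*(-5))/2 + 1/5) = sqrt(-sqrt(-3 + 75)/2 + 1/5) = sqrt(-3*sqrt(2) + 1/5) = sqrt(1/5 - 3*sqrt(2)))
116 + 19*J(-8, 0) = 116 + 19*(sqrt(5 - 75*sqrt(2))/5) = 116 + 19*sqrt(5 - 75*sqrt(2))/5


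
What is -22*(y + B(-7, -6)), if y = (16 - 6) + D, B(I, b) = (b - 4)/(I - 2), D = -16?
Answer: 968/9 ≈ 107.56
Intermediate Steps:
B(I, b) = (-4 + b)/(-2 + I)
y = -6 (y = (16 - 6) - 16 = 10 - 16 = -6)
-22*(y + B(-7, -6)) = -22*(-6 + (-4 - 6)/(-2 - 7)) = -22*(-6 - 10/(-9)) = -22*(-6 - 1/9*(-10)) = -22*(-6 + 10/9) = -22*(-44/9) = 968/9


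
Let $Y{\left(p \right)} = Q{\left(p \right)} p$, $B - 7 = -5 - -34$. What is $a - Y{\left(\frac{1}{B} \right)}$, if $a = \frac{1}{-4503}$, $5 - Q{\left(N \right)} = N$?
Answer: $- \frac{269111}{1945296} \approx -0.13834$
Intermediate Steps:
$Q{\left(N \right)} = 5 - N$
$B = 36$ ($B = 7 - -29 = 7 + \left(-5 + 34\right) = 7 + 29 = 36$)
$Y{\left(p \right)} = p \left(5 - p\right)$ ($Y{\left(p \right)} = \left(5 - p\right) p = p \left(5 - p\right)$)
$a = - \frac{1}{4503} \approx -0.00022207$
$a - Y{\left(\frac{1}{B} \right)} = - \frac{1}{4503} - \frac{5 - \frac{1}{36}}{36} = - \frac{1}{4503} - \frac{1}{36} \cdot \frac{179}{36} = - \frac{1}{4503} - \frac{179}{1296} = - \frac{269111}{1945296}$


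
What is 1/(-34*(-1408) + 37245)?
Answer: 1/85117 ≈ 1.1749e-5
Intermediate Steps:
1/(-34*(-1408) + 37245) = 1/(47872 + 37245) = 1/85117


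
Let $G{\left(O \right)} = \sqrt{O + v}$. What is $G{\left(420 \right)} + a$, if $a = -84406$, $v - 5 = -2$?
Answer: $-84406 + 3 \sqrt{47} \approx -84385.0$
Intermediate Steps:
$v = 3$ ($v = 5 - 2 = 3$)
$G{\left(O \right)} = \sqrt{3 + O}$ ($G{\left(O \right)} = \sqrt{O + 3} = \sqrt{3 + O}$)
$G{\left(420 \right)} + a = \sqrt{3 + 420} - 84406 = \sqrt{423} - 84406 = 3 \sqrt{47} - 84406 = -84406 + 3 \sqrt{47}$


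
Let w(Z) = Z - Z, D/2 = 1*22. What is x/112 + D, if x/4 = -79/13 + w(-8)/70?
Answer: 15937/364 ≈ 43.783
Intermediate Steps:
D = 44 (D = 2*(1*22) = 2*22 = 44)
w(Z) = 0
x = -316/13 (x = 4*(-79/13 + 0/70) = 4*(-79*1/13 + 0*(1/70)) = 4*(-79/13 + 0) = 4*(-79/13) = -316/13 ≈ -24.308)
x/112 + D = -316/13/112 + 44 = (1/112)*(-316/13) + 44 = -79/364 + 44 = 15937/364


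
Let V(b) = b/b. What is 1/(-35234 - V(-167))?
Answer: -1/35235 ≈ -2.8381e-5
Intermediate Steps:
V(b) = 1
1/(-35234 - V(-167)) = 1/(-35234 - 1*1) = 1/(-35234 - 1) = 1/(-35235) = -1/35235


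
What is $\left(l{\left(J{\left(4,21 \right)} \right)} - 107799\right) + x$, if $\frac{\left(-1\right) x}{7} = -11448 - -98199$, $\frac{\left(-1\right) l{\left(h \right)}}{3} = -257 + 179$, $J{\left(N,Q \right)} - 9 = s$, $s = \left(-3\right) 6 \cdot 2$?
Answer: $-714822$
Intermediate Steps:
$s = -36$ ($s = \left(-18\right) 2 = -36$)
$J{\left(N,Q \right)} = -27$ ($J{\left(N,Q \right)} = 9 - 36 = -27$)
$l{\left(h \right)} = 234$ ($l{\left(h \right)} = - 3 \left(-257 + 179\right) = \left(-3\right) \left(-78\right) = 234$)
$x = -607257$ ($x = - 7 \left(-11448 - -98199\right) = - 7 \left(-11448 + 98199\right) = \left(-7\right) 86751 = -607257$)
$\left(l{\left(J{\left(4,21 \right)} \right)} - 107799\right) + x = \left(234 - 107799\right) - 607257 = -107565 - 607257 = -714822$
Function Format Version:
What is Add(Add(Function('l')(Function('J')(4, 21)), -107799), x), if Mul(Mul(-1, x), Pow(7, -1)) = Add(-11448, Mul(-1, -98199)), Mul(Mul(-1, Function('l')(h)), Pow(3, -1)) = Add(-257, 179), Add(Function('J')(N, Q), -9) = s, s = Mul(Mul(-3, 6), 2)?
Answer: -714822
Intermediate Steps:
s = -36 (s = Mul(-18, 2) = -36)
Function('J')(N, Q) = -27 (Function('J')(N, Q) = Add(9, -36) = -27)
Function('l')(h) = 234 (Function('l')(h) = Mul(-3, Add(-257, 179)) = Mul(-3, -78) = 234)
x = -607257 (x = Mul(-7, Add(-11448, Mul(-1, -98199))) = Mul(-7, Add(-11448, 98199)) = Mul(-7, 86751) = -607257)
Add(Add(Function('l')(Function('J')(4, 21)), -107799), x) = Add(Add(234, -107799), -607257) = Add(-107565, -607257) = -714822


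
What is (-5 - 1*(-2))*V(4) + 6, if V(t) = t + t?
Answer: -18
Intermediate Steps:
V(t) = 2*t
(-5 - 1*(-2))*V(4) + 6 = (-5 - 1*(-2))*(2*4) + 6 = (-5 + 2)*8 + 6 = -3*8 + 6 = -24 + 6 = -18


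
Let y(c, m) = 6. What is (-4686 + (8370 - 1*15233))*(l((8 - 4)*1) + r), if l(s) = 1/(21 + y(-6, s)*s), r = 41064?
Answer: -21341177669/45 ≈ -4.7425e+8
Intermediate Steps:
l(s) = 1/(21 + 6*s)
(-4686 + (8370 - 1*15233))*(l((8 - 4)*1) + r) = (-4686 + (8370 - 1*15233))*(1/(3*(7 + 2*((8 - 4)*1))) + 41064) = (-4686 + (8370 - 15233))*(1/(3*(7 + 2*(4*1))) + 41064) = (-4686 - 6863)*(1/(3*(7 + 2*4)) + 41064) = -11549*(1/(3*(7 + 8)) + 41064) = -11549*((1/3)/15 + 41064) = -11549*((1/3)*(1/15) + 41064) = -11549*(1/45 + 41064) = -11549*1847881/45 = -21341177669/45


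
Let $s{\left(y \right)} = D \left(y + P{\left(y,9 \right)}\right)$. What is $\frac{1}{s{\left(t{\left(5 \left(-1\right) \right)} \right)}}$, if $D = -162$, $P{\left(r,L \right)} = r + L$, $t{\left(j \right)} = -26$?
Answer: $\frac{1}{6966} \approx 0.00014355$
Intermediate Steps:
$P{\left(r,L \right)} = L + r$
$s{\left(y \right)} = -1458 - 324 y$ ($s{\left(y \right)} = - 162 \left(y + \left(9 + y\right)\right) = - 162 \left(9 + 2 y\right) = -1458 - 324 y$)
$\frac{1}{s{\left(t{\left(5 \left(-1\right) \right)} \right)}} = \frac{1}{-1458 - -8424} = \frac{1}{-1458 + 8424} = \frac{1}{6966}$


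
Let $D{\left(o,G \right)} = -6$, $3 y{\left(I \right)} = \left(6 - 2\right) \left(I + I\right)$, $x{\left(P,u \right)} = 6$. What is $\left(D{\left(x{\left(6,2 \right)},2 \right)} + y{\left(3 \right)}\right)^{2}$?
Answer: $4$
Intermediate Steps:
$y{\left(I \right)} = \frac{8 I}{3}$ ($y{\left(I \right)} = \frac{\left(6 - 2\right) \left(I + I\right)}{3} = \frac{4 \cdot 2 I}{3} = \frac{8 I}{3}$)
$\left(D{\left(x{\left(6,2 \right)},2 \right)} + y{\left(3 \right)}\right)^{2} = \left(-6 + \frac{8}{3} \cdot 3\right)^{2} = \left(-6 + 8\right)^{2} = 2^{2} = 4$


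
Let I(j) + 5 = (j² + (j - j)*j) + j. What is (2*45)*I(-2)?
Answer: -270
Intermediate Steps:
I(j) = -5 + j + j² (I(j) = -5 + ((j² + (j - j)*j) + j) = -5 + ((j² + 0*j) + j) = -5 + ((j² + 0) + j) = -5 + (j² + j) = -5 + (j + j²) = -5 + j + j²)
(2*45)*I(-2) = (2*45)*(-5 - 2 + (-2)²) = 90*(-5 - 2 + 4) = 90*(-3) = -270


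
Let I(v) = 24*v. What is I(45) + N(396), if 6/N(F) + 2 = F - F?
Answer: 1077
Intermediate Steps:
N(F) = -3 (N(F) = 6/(-2 + (F - F)) = 6/(-2 + 0) = 6/(-2) = 6*(-½) = -3)
I(45) + N(396) = 24*45 - 3 = 1080 - 3 = 1077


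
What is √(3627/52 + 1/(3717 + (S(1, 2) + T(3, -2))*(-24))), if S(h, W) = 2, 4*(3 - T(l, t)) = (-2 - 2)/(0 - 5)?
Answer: √10054086531/12006 ≈ 8.3517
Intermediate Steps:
T(l, t) = 14/5 (T(l, t) = 3 - (-2 - 2)/(4*(0 - 5)) = 3 - (-1)/(-5) = 3 - (-1)*(-1)/5 = 3 - ¼*⅘ = 3 - ⅕ = 14/5)
√(3627/52 + 1/(3717 + (S(1, 2) + T(3, -2))*(-24))) = √(3627/52 + 1/(3717 + (2 + 14/5)*(-24))) = √(3627*(1/52) + 1/(3717 + (24/5)*(-24))) = √(279/4 + 1/(3717 - 576/5)) = √(279/4 + 1/(18009/5)) = √(279/4 + 5/18009) = √(5024531/72036) = √10054086531/12006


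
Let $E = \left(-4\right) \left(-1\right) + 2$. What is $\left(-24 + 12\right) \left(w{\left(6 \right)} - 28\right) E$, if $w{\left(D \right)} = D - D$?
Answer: $2016$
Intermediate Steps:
$w{\left(D \right)} = 0$
$E = 6$ ($E = 4 + 2 = 6$)
$\left(-24 + 12\right) \left(w{\left(6 \right)} - 28\right) E = \left(-24 + 12\right) \left(0 - 28\right) 6 = \left(-12\right) \left(-28\right) 6 = 336 \cdot 6 = 2016$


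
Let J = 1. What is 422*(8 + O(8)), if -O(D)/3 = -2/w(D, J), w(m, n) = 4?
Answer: 4009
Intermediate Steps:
O(D) = 3/2 (O(D) = -(-6)/4 = -3*(-1/2) = 3/2)
422*(8 + O(8)) = 422*(8 + 3/2) = 422*(19/2) = 4009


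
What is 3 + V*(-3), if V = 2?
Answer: -3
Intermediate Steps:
3 + V*(-3) = 3 + 2*(-3) = 3 - 6 = -3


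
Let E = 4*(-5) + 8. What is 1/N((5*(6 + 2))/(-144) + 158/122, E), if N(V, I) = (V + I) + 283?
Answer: 1098/298675 ≈ 0.0036762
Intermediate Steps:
E = -12 (E = -20 + 8 = -12)
N(V, I) = 283 + I + V (N(V, I) = (I + V) + 283 = 283 + I + V)
1/N((5*(6 + 2))/(-144) + 158/122, E) = 1/(283 - 12 + ((5*(6 + 2))/(-144) + 158/122)) = 1/(283 - 12 + ((5*8)*(-1/144) + 158*(1/122))) = 1/(283 - 12 + (40*(-1/144) + 79/61)) = 1/(283 - 12 + (-5/18 + 79/61)) = 1/(283 - 12 + 1117/1098) = 1/(298675/1098) = 1098/298675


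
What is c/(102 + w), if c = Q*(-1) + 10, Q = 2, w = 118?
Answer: 2/55 ≈ 0.036364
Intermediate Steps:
c = 8 (c = 2*(-1) + 10 = -2 + 10 = 8)
c/(102 + w) = 8/(102 + 118) = 8/220 = 8*(1/220) = 2/55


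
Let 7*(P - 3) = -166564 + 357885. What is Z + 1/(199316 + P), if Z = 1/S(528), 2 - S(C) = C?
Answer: -395718/208631851 ≈ -0.0018967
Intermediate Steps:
P = 191342/7 (P = 3 + (-166564 + 357885)/7 = 3 + (⅐)*191321 = 3 + 191321/7 = 191342/7 ≈ 27335.)
S(C) = 2 - C
Z = -1/526 (Z = 1/(2 - 1*528) = 1/(2 - 528) = 1/(-526) = -1/526 ≈ -0.0019011)
Z + 1/(199316 + P) = -1/526 + 1/(199316 + 191342/7) = -1/526 + 1/(1586554/7) = -1/526 + 7/1586554 = -395718/208631851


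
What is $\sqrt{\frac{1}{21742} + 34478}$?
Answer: $\frac{\sqrt{16298252759334}}{21742} \approx 185.68$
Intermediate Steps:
$\sqrt{\frac{1}{21742} + 34478} = \sqrt{\frac{749620677}{21742}} = \frac{\sqrt{16298252759334}}{21742}$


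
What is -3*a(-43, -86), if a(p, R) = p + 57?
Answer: -42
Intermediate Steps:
a(p, R) = 57 + p
-3*a(-43, -86) = -3*(57 - 43) = -3*14 = -42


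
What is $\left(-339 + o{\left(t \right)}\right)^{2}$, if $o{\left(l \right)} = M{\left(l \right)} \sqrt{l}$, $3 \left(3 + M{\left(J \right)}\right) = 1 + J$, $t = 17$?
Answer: $115074 - 2034 \sqrt{17} \approx 1.0669 \cdot 10^{5}$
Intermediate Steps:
$M{\left(J \right)} = - \frac{8}{3} + \frac{J}{3}$ ($M{\left(J \right)} = -3 + \frac{1 + J}{3} = -3 + \left(\frac{1}{3} + \frac{J}{3}\right) = - \frac{8}{3} + \frac{J}{3}$)
$o{\left(l \right)} = \sqrt{l} \left(- \frac{8}{3} + \frac{l}{3}\right)$ ($o{\left(l \right)} = \left(- \frac{8}{3} + \frac{l}{3}\right) \sqrt{l} = \sqrt{l} \left(- \frac{8}{3} + \frac{l}{3}\right)$)
$\left(-339 + o{\left(t \right)}\right)^{2} = \left(-339 + \frac{\sqrt{17} \left(-8 + 17\right)}{3}\right)^{2} = \left(-339 + \frac{1}{3} \sqrt{17} \cdot 9\right)^{2} = \left(-339 + 3 \sqrt{17}\right)^{2}$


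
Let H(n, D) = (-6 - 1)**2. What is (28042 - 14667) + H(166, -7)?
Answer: 13424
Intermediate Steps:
H(n, D) = 49 (H(n, D) = (-7)**2 = 49)
(28042 - 14667) + H(166, -7) = (28042 - 14667) + 49 = 13375 + 49 = 13424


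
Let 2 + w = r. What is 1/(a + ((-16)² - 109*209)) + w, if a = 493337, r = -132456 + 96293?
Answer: -17026915979/470812 ≈ -36165.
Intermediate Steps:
r = -36163
w = -36165 (w = -2 - 36163 = -36165)
1/(a + ((-16)² - 109*209)) + w = 1/(493337 + ((-16)² - 109*209)) - 36165 = 1/(493337 + (256 - 22781)) - 36165 = 1/(493337 - 22525) - 36165 = 1/470812 - 36165 = -17026915979/470812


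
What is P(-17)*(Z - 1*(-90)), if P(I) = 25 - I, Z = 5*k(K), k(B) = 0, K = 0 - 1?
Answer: 3780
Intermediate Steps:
K = -1
Z = 0 (Z = 5*0 = 0)
P(-17)*(Z - 1*(-90)) = (25 - 1*(-17))*(0 - 1*(-90)) = (25 + 17)*(0 + 90) = 42*90 = 3780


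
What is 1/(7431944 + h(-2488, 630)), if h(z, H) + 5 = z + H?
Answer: 1/7430081 ≈ 1.3459e-7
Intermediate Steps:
h(z, H) = -5 + H + z (h(z, H) = -5 + (z + H) = -5 + (H + z) = -5 + H + z)
1/(7431944 + h(-2488, 630)) = 1/(7431944 + (-5 + 630 - 2488)) = 1/(7431944 - 1863) = 1/7430081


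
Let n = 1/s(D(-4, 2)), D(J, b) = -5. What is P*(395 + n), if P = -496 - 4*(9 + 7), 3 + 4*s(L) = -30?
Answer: -7297360/33 ≈ -2.2113e+5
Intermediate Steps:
s(L) = -33/4 (s(L) = -3/4 + (1/4)*(-30) = -3/4 - 15/2 = -33/4)
P = -560 (P = -496 - 4*16 = -496 - 1*64 = -496 - 64 = -560)
n = -4/33 (n = 1/(-33/4) = -4/33 ≈ -0.12121)
P*(395 + n) = -560*(395 - 4/33) = -560*13031/33 = -7297360/33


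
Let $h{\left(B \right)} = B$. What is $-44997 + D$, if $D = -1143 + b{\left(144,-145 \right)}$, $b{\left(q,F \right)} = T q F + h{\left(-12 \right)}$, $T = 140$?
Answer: $-2969352$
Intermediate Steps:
$b{\left(q,F \right)} = -12 + 140 F q$ ($b{\left(q,F \right)} = 140 q F - 12 = 140 F q - 12 = -12 + 140 F q$)
$D = -2924355$ ($D = -1143 + \left(-12 + 140 \left(-145\right) 144\right) = -1143 - 2923212 = -2924355$)
$-44997 + D = -44997 - 2924355 = -2969352$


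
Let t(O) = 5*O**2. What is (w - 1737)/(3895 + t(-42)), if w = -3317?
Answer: -5054/12715 ≈ -0.39748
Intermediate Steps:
(w - 1737)/(3895 + t(-42)) = (-3317 - 1737)/(3895 + 5*(-42)**2) = -5054/(3895 + 5*1764) = -5054/(3895 + 8820) = -5054/12715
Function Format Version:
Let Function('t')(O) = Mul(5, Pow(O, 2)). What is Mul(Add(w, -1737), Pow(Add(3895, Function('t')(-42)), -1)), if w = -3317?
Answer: Rational(-5054, 12715) ≈ -0.39748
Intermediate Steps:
Mul(Add(w, -1737), Pow(Add(3895, Function('t')(-42)), -1)) = Mul(Add(-3317, -1737), Pow(Add(3895, Mul(5, Pow(-42, 2))), -1)) = Mul(-5054, Pow(Add(3895, Mul(5, 1764)), -1)) = Mul(-5054, Pow(Add(3895, 8820), -1)) = Mul(-5054, Pow(12715, -1)) = Mul(-5054, Rational(1, 12715)) = Rational(-5054, 12715)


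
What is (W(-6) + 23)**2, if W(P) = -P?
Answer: 841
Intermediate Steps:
(W(-6) + 23)**2 = (-1*(-6) + 23)**2 = (6 + 23)**2 = 29**2 = 841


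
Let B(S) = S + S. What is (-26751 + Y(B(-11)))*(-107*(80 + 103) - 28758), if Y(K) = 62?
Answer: 1290119571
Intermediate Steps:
B(S) = 2*S
(-26751 + Y(B(-11)))*(-107*(80 + 103) - 28758) = (-26751 + 62)*(-107*(80 + 103) - 28758) = -26689*(-107*183 - 28758) = -26689*(-19581 - 28758) = -26689*(-48339) = 1290119571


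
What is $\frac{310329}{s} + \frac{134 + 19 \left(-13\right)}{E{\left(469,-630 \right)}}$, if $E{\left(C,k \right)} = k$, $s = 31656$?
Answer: $\frac{33180733}{3323880} \approx 9.9825$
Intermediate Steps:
$\frac{310329}{s} + \frac{134 + 19 \left(-13\right)}{E{\left(469,-630 \right)}} = \frac{310329}{31656} + \frac{134 + 19 \left(-13\right)}{-630} = 310329 \cdot \frac{1}{31656} + \left(134 - 247\right) \left(- \frac{1}{630}\right) = \frac{103443}{10552} - - \frac{113}{630} = \frac{103443}{10552} + \frac{113}{630} = \frac{33180733}{3323880}$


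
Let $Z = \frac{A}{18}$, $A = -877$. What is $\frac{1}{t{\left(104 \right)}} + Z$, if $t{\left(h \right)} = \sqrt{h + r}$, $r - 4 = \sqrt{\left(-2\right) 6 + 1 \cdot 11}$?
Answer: $- \frac{877}{18} + \frac{1}{\sqrt{108 + i}} \approx -48.626 - 0.00044546 i$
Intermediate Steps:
$r = 4 + i$ ($r = 4 + \sqrt{\left(-2\right) 6 + 1 \cdot 11} = 4 + \sqrt{-12 + 11} = 4 + \sqrt{-1} = 4 + i \approx 4.0 + 1.0 i$)
$t{\left(h \right)} = \sqrt{4 + i + h}$ ($t{\left(h \right)} = \sqrt{h + \left(4 + i\right)} = \sqrt{4 + i + h}$)
$Z = - \frac{877}{18} \approx -48.722$
$\frac{1}{t{\left(104 \right)}} + Z = \frac{1}{\sqrt{4 + i + 104}} - \frac{877}{18} = \frac{1}{\sqrt{108 + i}} - \frac{877}{18} = - \frac{877}{18} + \frac{1}{\sqrt{108 + i}}$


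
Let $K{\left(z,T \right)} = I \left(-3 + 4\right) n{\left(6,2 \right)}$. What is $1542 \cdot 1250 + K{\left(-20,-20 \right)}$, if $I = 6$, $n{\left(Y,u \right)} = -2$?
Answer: $1927488$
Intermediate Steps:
$K{\left(z,T \right)} = -12$ ($K{\left(z,T \right)} = 6 \left(-3 + 4\right) \left(-2\right) = 6 \cdot 1 \left(-2\right) = 6 \left(-2\right) = -12$)
$1542 \cdot 1250 + K{\left(-20,-20 \right)} = 1542 \cdot 1250 - 12 = 1927500 - 12 = 1927488$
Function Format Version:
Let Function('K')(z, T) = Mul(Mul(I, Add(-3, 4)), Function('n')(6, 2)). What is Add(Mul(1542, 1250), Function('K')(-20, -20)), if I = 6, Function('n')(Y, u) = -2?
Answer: 1927488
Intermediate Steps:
Function('K')(z, T) = -12 (Function('K')(z, T) = Mul(Mul(6, Add(-3, 4)), -2) = Mul(Mul(6, 1), -2) = Mul(6, -2) = -12)
Add(Mul(1542, 1250), Function('K')(-20, -20)) = Add(Mul(1542, 1250), -12) = Add(1927500, -12) = 1927488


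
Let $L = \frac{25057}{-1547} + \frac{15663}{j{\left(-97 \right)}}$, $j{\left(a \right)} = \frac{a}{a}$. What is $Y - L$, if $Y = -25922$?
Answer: $- \frac{64306938}{1547} \approx -41569.0$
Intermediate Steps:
$j{\left(a \right)} = 1$
$L = \frac{24205604}{1547}$ ($L = \frac{25057}{-1547} + \frac{15663}{1} = 25057 \left(- \frac{1}{1547}\right) + 15663 \cdot 1 = - \frac{25057}{1547} + 15663 = \frac{24205604}{1547} \approx 15647.0$)
$Y - L = -25922 - \frac{24205604}{1547} = - \frac{64306938}{1547}$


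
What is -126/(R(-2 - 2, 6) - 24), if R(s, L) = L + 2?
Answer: 63/8 ≈ 7.8750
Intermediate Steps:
R(s, L) = 2 + L
-126/(R(-2 - 2, 6) - 24) = -126/((2 + 6) - 24) = -126/(8 - 24) = -126/(-16) = -126*(-1/16) = 63/8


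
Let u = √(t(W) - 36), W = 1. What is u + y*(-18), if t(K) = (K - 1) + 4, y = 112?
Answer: -2016 + 4*I*√2 ≈ -2016.0 + 5.6569*I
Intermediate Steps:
t(K) = 3 + K (t(K) = (-1 + K) + 4 = 3 + K)
u = 4*I*√2 (u = √((3 + 1) - 36) = √(4 - 36) = √(-32) = 4*I*√2 ≈ 5.6569*I)
u + y*(-18) = 4*I*√2 + 112*(-18) = 4*I*√2 - 2016 = -2016 + 4*I*√2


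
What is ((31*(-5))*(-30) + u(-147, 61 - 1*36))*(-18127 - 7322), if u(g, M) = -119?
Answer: -115309419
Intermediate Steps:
((31*(-5))*(-30) + u(-147, 61 - 1*36))*(-18127 - 7322) = ((31*(-5))*(-30) - 119)*(-18127 - 7322) = (-155*(-30) - 119)*(-25449) = (4650 - 119)*(-25449) = 4531*(-25449) = -115309419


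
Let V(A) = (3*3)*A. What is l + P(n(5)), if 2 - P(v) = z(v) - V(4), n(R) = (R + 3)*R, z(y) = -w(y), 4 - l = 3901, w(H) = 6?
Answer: -3853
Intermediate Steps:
l = -3897 (l = 4 - 1*3901 = 4 - 3901 = -3897)
V(A) = 9*A
z(y) = -6 (z(y) = -1*6 = -6)
n(R) = R*(3 + R) (n(R) = (3 + R)*R = R*(3 + R))
P(v) = 44 (P(v) = 2 - (-6 - 9*4) = 2 - (-6 - 1*36) = 2 - (-6 - 36) = 2 - 1*(-42) = 2 + 42 = 44)
l + P(n(5)) = -3897 + 44 = -3853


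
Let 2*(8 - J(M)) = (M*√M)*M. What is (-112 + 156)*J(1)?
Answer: 330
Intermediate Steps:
J(M) = 8 - M^(5/2)/2 (J(M) = 8 - M*√M*M/2 = 8 - M^(3/2)*M/2 = 8 - M^(5/2)/2)
(-112 + 156)*J(1) = (-112 + 156)*(8 - 1^(5/2)/2) = 44*(8 - ½*1) = 44*(8 - ½) = 44*(15/2) = 330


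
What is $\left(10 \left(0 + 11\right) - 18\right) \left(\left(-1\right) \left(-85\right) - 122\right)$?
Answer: $-3404$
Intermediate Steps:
$\left(10 \left(0 + 11\right) - 18\right) \left(\left(-1\right) \left(-85\right) - 122\right) = \left(10 \cdot 11 - 18\right) \left(85 - 122\right) = \left(110 - 18\right) \left(-37\right) = 92 \left(-37\right) = -3404$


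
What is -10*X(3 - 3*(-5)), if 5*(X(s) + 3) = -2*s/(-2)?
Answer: -6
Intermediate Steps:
X(s) = -3 + s/5 (X(s) = -3 + (-2*s/(-2))/5 = -3 + (-2*s*(-½))/5 = -3 + s/5)
-10*X(3 - 3*(-5)) = -10*(-3 + (3 - 3*(-5))/5) = -10*(-3 + (3 + 15)/5) = -10*(-3 + (⅕)*18) = -10*(-3 + 18/5) = -10*⅗ = -6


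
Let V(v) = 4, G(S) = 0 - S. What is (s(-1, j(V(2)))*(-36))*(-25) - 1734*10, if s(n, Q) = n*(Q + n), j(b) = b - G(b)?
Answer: -23640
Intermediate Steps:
G(S) = -S
j(b) = 2*b (j(b) = b - (-1)*b = b + b = 2*b)
(s(-1, j(V(2)))*(-36))*(-25) - 1734*10 = (-(2*4 - 1)*(-36))*(-25) - 1734*10 = (-(8 - 1)*(-36))*(-25) - 1*17340 = (-1*7*(-36))*(-25) - 17340 = -7*(-36)*(-25) - 17340 = 252*(-25) - 17340 = -6300 - 17340 = -23640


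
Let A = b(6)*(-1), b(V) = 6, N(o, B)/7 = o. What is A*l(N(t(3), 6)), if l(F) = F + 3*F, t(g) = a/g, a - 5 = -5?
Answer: 0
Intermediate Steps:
a = 0 (a = 5 - 5 = 0)
t(g) = 0 (t(g) = 0/g = 0)
N(o, B) = 7*o
A = -6 (A = 6*(-1) = -6)
l(F) = 4*F
A*l(N(t(3), 6)) = -24*7*0 = -24*0 = -6*0 = 0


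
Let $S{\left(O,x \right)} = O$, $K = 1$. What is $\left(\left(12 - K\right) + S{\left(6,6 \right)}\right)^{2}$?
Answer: $289$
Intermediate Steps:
$\left(\left(12 - K\right) + S{\left(6,6 \right)}\right)^{2} = \left(\left(12 - 1\right) + 6\right)^{2} = \left(11 + 6\right)^{2} = 17^{2} = 289$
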